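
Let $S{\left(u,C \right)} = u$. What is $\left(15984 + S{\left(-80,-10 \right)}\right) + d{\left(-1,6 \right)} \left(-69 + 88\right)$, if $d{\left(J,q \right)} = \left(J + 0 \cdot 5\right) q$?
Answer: $15790$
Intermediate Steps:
$d{\left(J,q \right)} = J q$ ($d{\left(J,q \right)} = \left(J + 0\right) q = J q$)
$\left(15984 + S{\left(-80,-10 \right)}\right) + d{\left(-1,6 \right)} \left(-69 + 88\right) = \left(15984 - 80\right) + \left(-1\right) 6 \left(-69 + 88\right) = 15904 - 114 = 15790$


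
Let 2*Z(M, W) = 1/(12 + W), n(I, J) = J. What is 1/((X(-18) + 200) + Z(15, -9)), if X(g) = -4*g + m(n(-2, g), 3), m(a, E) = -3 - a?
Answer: 6/1723 ≈ 0.0034823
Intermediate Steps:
Z(M, W) = 1/(2*(12 + W))
X(g) = -3 - 5*g (X(g) = -4*g + (-3 - g) = -3 - 5*g)
1/((X(-18) + 200) + Z(15, -9)) = 1/(((-3 - 5*(-18)) + 200) + 1/(2*(12 - 9))) = 1/(((-3 + 90) + 200) + (1/2)/3) = 1/((87 + 200) + (1/2)*(1/3)) = 1/(287 + 1/6) = 1/(1723/6) = 6/1723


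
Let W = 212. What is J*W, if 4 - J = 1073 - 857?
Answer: -44944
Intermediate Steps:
J = -212 (J = 4 - (1073 - 857) = 4 - 1*216 = 4 - 216 = -212)
J*W = -212*212 = -44944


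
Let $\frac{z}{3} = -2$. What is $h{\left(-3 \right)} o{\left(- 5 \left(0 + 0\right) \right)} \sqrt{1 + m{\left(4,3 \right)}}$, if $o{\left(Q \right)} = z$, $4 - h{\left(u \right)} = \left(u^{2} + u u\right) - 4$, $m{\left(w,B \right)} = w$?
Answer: $60 \sqrt{5} \approx 134.16$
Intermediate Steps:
$z = -6$ ($z = 3 \left(-2\right) = -6$)
$h{\left(u \right)} = 8 - 2 u^{2}$ ($h{\left(u \right)} = 4 - \left(\left(u^{2} + u u\right) - 4\right) = 4 - \left(\left(u^{2} + u^{2}\right) - 4\right) = 4 - \left(2 u^{2} - 4\right) = 4 - \left(-4 + 2 u^{2}\right) = 8 - 2 u^{2}$)
$o{\left(Q \right)} = -6$
$h{\left(-3 \right)} o{\left(- 5 \left(0 + 0\right) \right)} \sqrt{1 + m{\left(4,3 \right)}} = \left(8 - 2 \left(-3\right)^{2}\right) \left(-6\right) \sqrt{1 + 4} = \left(8 - 18\right) \left(-6\right) \sqrt{5} = \left(-10\right) \left(-6\right) \sqrt{5} = 60 \sqrt{5}$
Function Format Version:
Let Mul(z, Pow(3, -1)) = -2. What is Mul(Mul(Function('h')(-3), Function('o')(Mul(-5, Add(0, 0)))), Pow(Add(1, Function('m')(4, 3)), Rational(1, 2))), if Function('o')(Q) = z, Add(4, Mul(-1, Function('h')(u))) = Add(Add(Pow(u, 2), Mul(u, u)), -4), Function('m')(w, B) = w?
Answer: Mul(60, Pow(5, Rational(1, 2))) ≈ 134.16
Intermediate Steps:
z = -6 (z = Mul(3, -2) = -6)
Function('h')(u) = Add(8, Mul(-2, Pow(u, 2))) (Function('h')(u) = Add(4, Mul(-1, Add(Add(Pow(u, 2), Mul(u, u)), -4))) = Add(4, Mul(-1, Add(Add(Pow(u, 2), Pow(u, 2)), -4))) = Add(4, Mul(-1, Add(Mul(2, Pow(u, 2)), -4))) = Add(4, Mul(-1, Add(-4, Mul(2, Pow(u, 2))))) = Add(4, Add(4, Mul(-2, Pow(u, 2)))) = Add(8, Mul(-2, Pow(u, 2))))
Function('o')(Q) = -6
Mul(Mul(Function('h')(-3), Function('o')(Mul(-5, Add(0, 0)))), Pow(Add(1, Function('m')(4, 3)), Rational(1, 2))) = Mul(Mul(Add(8, Mul(-2, Pow(-3, 2))), -6), Pow(Add(1, 4), Rational(1, 2))) = Mul(Mul(Add(8, Mul(-2, 9)), -6), Pow(5, Rational(1, 2))) = Mul(Mul(Add(8, -18), -6), Pow(5, Rational(1, 2))) = Mul(Mul(-10, -6), Pow(5, Rational(1, 2))) = Mul(60, Pow(5, Rational(1, 2)))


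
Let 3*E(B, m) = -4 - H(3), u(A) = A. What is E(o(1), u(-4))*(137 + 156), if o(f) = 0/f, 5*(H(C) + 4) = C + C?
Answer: -586/5 ≈ -117.20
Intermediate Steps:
H(C) = -4 + 2*C/5 (H(C) = -4 + (C + C)/5 = -4 + (2*C)/5 = -4 + 2*C/5)
o(f) = 0
E(B, m) = -⅖ (E(B, m) = (-4 - (-4 + (⅖)*3))/3 = (-4 - (-4 + 6/5))/3 = (-4 - 1*(-14/5))/3 = (-4 + 14/5)/3 = (⅓)*(-6/5) = -⅖)
E(o(1), u(-4))*(137 + 156) = -2*(137 + 156)/5 = -⅖*293 = -586/5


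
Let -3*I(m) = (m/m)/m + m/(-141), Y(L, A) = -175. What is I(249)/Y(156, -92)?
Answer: -4124/1228815 ≈ -0.0033561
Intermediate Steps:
I(m) = -1/(3*m) + m/423 (I(m) = -((m/m)/m + m/(-141))/3 = -(1/m + m*(-1/141))/3 = -(1/m - m/141)/3 = -1/(3*m) + m/423)
I(249)/Y(156, -92) = ((1/423)*(-141 + 249²)/249)/(-175) = ((1/423)*(1/249)*(-141 + 62001))*(-1/175) = ((1/423)*(1/249)*61860)*(-1/175) = (20620/35109)*(-1/175) = -4124/1228815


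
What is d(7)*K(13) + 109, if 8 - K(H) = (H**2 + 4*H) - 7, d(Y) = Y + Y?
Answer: -2775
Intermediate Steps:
d(Y) = 2*Y
K(H) = 15 - H**2 - 4*H (K(H) = 8 - ((H**2 + 4*H) - 7) = 8 - (-7 + H**2 + 4*H) = 8 + (7 - H**2 - 4*H) = 15 - H**2 - 4*H)
d(7)*K(13) + 109 = (2*7)*(15 - 1*13**2 - 4*13) + 109 = 14*(15 - 1*169 - 52) + 109 = 14*(15 - 169 - 52) + 109 = 14*(-206) + 109 = -2884 + 109 = -2775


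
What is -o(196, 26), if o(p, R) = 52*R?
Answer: -1352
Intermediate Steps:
-o(196, 26) = -52*26 = -1*1352 = -1352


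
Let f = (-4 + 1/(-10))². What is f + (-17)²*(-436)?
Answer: -12598719/100 ≈ -1.2599e+5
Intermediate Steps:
f = 1681/100 (f = (-4 - ⅒)² = (-41/10)² = 1681/100 ≈ 16.810)
f + (-17)²*(-436) = 1681/100 + (-17)²*(-436) = 1681/100 + 289*(-436) = 1681/100 - 126004 = -12598719/100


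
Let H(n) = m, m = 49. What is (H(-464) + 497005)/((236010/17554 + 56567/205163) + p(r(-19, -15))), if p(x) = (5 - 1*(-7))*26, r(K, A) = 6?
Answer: 63932351228011/41895002249 ≈ 1526.0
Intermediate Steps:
H(n) = 49
p(x) = 312 (p(x) = (5 + 7)*26 = 12*26 = 312)
(H(-464) + 497005)/((236010/17554 + 56567/205163) + p(r(-19, -15))) = (49 + 497005)/((236010/17554 + 56567/205163) + 312) = 497054/((236010*(1/17554) + 56567*(1/205163)) + 312) = 497054/((118005/8777 + 8081/29309) + 312) = 497054/(3529535482/257245093 + 312) = 497054/(83790004498/257245093) = 497054*(257245093/83790004498) = 63932351228011/41895002249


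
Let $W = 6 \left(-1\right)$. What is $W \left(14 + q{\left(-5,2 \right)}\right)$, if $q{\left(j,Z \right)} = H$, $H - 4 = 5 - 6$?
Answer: $-102$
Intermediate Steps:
$W = -6$
$H = 3$ ($H = 4 + \left(5 - 6\right) = 4 - 1 = 3$)
$q{\left(j,Z \right)} = 3$
$W \left(14 + q{\left(-5,2 \right)}\right) = - 6 \left(14 + 3\right) = \left(-6\right) 17 = -102$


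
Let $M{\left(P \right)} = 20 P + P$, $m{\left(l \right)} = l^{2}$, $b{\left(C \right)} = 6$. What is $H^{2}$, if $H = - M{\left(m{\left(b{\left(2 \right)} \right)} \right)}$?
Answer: $571536$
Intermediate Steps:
$M{\left(P \right)} = 21 P$
$H = -756$ ($H = - 21 \cdot 6^{2} = - 21 \cdot 36 = \left(-1\right) 756 = -756$)
$H^{2} = \left(-756\right)^{2} = 571536$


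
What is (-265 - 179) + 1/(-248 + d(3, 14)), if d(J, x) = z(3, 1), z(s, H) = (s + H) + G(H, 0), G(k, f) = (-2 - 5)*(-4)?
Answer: -95905/216 ≈ -444.00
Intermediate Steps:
G(k, f) = 28 (G(k, f) = -7*(-4) = 28)
z(s, H) = 28 + H + s (z(s, H) = (s + H) + 28 = (H + s) + 28 = 28 + H + s)
d(J, x) = 32 (d(J, x) = 28 + 1 + 3 = 32)
(-265 - 179) + 1/(-248 + d(3, 14)) = (-265 - 179) + 1/(-248 + 32) = -444 + 1/(-216) = -444 - 1/216 = -95905/216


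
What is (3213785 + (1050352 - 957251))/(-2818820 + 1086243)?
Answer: -300626/157507 ≈ -1.9087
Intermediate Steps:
(3213785 + (1050352 - 957251))/(-2818820 + 1086243) = (3213785 + 93101)/(-1732577) = 3306886*(-1/1732577) = -300626/157507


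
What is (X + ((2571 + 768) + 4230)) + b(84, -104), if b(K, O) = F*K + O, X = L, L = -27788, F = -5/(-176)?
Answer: -894107/44 ≈ -20321.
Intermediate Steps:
F = 5/176 (F = -5*(-1/176) = 5/176 ≈ 0.028409)
X = -27788
b(K, O) = O + 5*K/176 (b(K, O) = 5*K/176 + O = O + 5*K/176)
(X + ((2571 + 768) + 4230)) + b(84, -104) = (-27788 + ((2571 + 768) + 4230)) + (-104 + (5/176)*84) = (-27788 + (3339 + 4230)) + (-104 + 105/44) = (-27788 + 7569) - 4471/44 = -20219 - 4471/44 = -894107/44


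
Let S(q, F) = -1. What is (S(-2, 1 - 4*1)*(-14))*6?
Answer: 84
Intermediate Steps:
(S(-2, 1 - 4*1)*(-14))*6 = -1*(-14)*6 = 14*6 = 84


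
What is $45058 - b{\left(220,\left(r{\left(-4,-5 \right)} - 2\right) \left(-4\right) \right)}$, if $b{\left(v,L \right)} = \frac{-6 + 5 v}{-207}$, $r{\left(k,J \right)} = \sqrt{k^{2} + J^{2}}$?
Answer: $\frac{9328100}{207} \approx 45063.0$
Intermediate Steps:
$r{\left(k,J \right)} = \sqrt{J^{2} + k^{2}}$
$b{\left(v,L \right)} = \frac{2}{69} - \frac{5 v}{207}$ ($b{\left(v,L \right)} = \left(-6 + 5 v\right) \left(- \frac{1}{207}\right) = \frac{2}{69} - \frac{5 v}{207}$)
$45058 - b{\left(220,\left(r{\left(-4,-5 \right)} - 2\right) \left(-4\right) \right)} = 45058 - \left(\frac{2}{69} - \frac{1100}{207}\right) = 45058 - - \frac{1094}{207} = 45058 + \frac{1094}{207} = \frac{9328100}{207}$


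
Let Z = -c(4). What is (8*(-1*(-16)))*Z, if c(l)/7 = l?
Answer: -3584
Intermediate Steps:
c(l) = 7*l
Z = -28 (Z = -7*4 = -1*28 = -28)
(8*(-1*(-16)))*Z = (8*(-1*(-16)))*(-28) = (8*16)*(-28) = 128*(-28) = -3584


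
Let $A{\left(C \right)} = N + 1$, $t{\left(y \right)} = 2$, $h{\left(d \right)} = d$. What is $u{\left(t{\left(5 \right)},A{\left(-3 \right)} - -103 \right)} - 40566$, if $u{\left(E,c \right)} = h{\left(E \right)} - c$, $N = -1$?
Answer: $-40667$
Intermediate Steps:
$A{\left(C \right)} = 0$ ($A{\left(C \right)} = -1 + 1 = 0$)
$u{\left(E,c \right)} = E - c$
$u{\left(t{\left(5 \right)},A{\left(-3 \right)} - -103 \right)} - 40566 = \left(2 - \left(0 - -103\right)\right) - 40566 = \left(2 - \left(0 + 103\right)\right) - 40566 = \left(2 - 103\right) - 40566 = -101 - 40566 = -40667$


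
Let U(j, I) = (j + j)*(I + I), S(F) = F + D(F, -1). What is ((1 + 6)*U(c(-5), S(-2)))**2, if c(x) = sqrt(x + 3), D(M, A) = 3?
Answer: -1568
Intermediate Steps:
c(x) = sqrt(3 + x)
S(F) = 3 + F (S(F) = F + 3 = 3 + F)
U(j, I) = 4*I*j (U(j, I) = (2*j)*(2*I) = 4*I*j)
((1 + 6)*U(c(-5), S(-2)))**2 = ((1 + 6)*(4*(3 - 2)*sqrt(3 - 5)))**2 = (7*(4*1*sqrt(-2)))**2 = (7*(4*1*(I*sqrt(2))))**2 = (7*(4*I*sqrt(2)))**2 = (28*I*sqrt(2))**2 = -1568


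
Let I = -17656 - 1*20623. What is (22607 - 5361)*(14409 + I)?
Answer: -411662020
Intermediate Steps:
I = -38279 (I = -17656 - 20623 = -38279)
(22607 - 5361)*(14409 + I) = (22607 - 5361)*(14409 - 38279) = 17246*(-23870) = -411662020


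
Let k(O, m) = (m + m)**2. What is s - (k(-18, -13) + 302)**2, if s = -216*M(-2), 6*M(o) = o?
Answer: -956412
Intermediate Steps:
M(o) = o/6
k(O, m) = 4*m**2 (k(O, m) = (2*m)**2 = 4*m**2)
s = 72 (s = -36*(-2) = -216*(-1/3) = 72)
s - (k(-18, -13) + 302)**2 = 72 - (4*(-13)**2 + 302)**2 = 72 - (4*169 + 302)**2 = 72 - (676 + 302)**2 = 72 - 1*978**2 = 72 - 1*956484 = 72 - 956484 = -956412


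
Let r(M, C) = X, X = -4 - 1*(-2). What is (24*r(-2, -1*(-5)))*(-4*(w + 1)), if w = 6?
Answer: 1344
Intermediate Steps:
X = -2 (X = -4 + 2 = -2)
r(M, C) = -2
(24*r(-2, -1*(-5)))*(-4*(w + 1)) = (24*(-2))*(-4*(6 + 1)) = -(-192)*7 = -48*(-28) = 1344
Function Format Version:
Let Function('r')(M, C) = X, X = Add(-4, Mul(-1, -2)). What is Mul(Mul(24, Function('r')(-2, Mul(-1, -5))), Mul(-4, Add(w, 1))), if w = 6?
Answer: 1344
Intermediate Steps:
X = -2 (X = Add(-4, 2) = -2)
Function('r')(M, C) = -2
Mul(Mul(24, Function('r')(-2, Mul(-1, -5))), Mul(-4, Add(w, 1))) = Mul(Mul(24, -2), Mul(-4, Add(6, 1))) = Mul(-48, Mul(-4, 7)) = Mul(-48, -28) = 1344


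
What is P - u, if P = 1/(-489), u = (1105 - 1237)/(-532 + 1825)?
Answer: 21085/210759 ≈ 0.10004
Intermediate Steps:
u = -44/431 (u = -132/1293 = -132*1/1293 = -44/431 ≈ -0.10209)
P = -1/489 ≈ -0.0020450
P - u = -1/489 - 1*(-44/431) = -1/489 + 44/431 = 21085/210759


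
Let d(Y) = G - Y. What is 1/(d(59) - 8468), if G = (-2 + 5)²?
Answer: -1/8518 ≈ -0.00011740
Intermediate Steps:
G = 9 (G = 3² = 9)
d(Y) = 9 - Y
1/(d(59) - 8468) = 1/((9 - 1*59) - 8468) = 1/((9 - 59) - 8468) = 1/(-50 - 8468) = 1/(-8518) = -1/8518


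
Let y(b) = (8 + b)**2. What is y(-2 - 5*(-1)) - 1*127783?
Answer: -127662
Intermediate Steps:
y(-2 - 5*(-1)) - 1*127783 = (8 + (-2 - 5*(-1)))**2 - 1*127783 = (8 + (-2 + 5))**2 - 127783 = (8 + 3)**2 - 127783 = 11**2 - 127783 = 121 - 127783 = -127662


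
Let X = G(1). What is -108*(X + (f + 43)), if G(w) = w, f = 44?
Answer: -9504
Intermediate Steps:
X = 1
-108*(X + (f + 43)) = -108*(1 + (44 + 43)) = -108*(1 + 87) = -108*88 = -9504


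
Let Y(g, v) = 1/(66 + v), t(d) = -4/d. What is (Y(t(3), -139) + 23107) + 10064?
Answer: 2421482/73 ≈ 33171.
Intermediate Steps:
(Y(t(3), -139) + 23107) + 10064 = (1/(66 - 139) + 23107) + 10064 = (1/(-73) + 23107) + 10064 = (-1/73 + 23107) + 10064 = 1686810/73 + 10064 = 2421482/73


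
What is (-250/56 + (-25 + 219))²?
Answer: 28164249/784 ≈ 35924.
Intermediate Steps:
(-250/56 + (-25 + 219))² = (-250*1/56 + 194)² = (-125/28 + 194)² = (5307/28)² = 28164249/784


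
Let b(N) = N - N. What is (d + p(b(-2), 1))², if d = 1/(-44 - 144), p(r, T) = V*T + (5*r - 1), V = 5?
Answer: 564001/35344 ≈ 15.957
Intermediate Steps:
b(N) = 0
p(r, T) = -1 + 5*T + 5*r (p(r, T) = 5*T + (5*r - 1) = 5*T + (-1 + 5*r) = -1 + 5*T + 5*r)
d = -1/188 (d = 1/(-188) = -1/188 ≈ -0.0053191)
(d + p(b(-2), 1))² = (-1/188 + (-1 + 5*1 + 5*0))² = (-1/188 + (-1 + 5 + 0))² = (-1/188 + 4)² = (751/188)² = 564001/35344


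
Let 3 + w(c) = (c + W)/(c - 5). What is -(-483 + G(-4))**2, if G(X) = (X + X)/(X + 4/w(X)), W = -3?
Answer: -195077089/841 ≈ -2.3196e+5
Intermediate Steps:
w(c) = -3 + (-3 + c)/(-5 + c) (w(c) = -3 + (c - 3)/(c - 5) = -3 + (-3 + c)/(-5 + c))
G(X) = 2*X/(X + 2*(-5 + X)/(6 - X)) (G(X) = (X + X)/(X + 4/((2*(6 - X)/(-5 + X)))) = (2*X)/(X + 4*((-5 + X)/(2*(6 - X)))) = (2*X)/(X + 2*(-5 + X)/(6 - X)) = 2*X/(X + 2*(-5 + X)/(6 - X)))
-(-483 + G(-4))**2 = -(-483 + 2*(-4)*(-6 - 4)/(10 + (-4)**2 - 8*(-4)))**2 = -(-483 + 2*(-4)*(-10)/(10 + 16 + 32))**2 = -(-483 + 2*(-4)*(-10)/58)**2 = -(-483 + 2*(-4)*(1/58)*(-10))**2 = -(-483 + 40/29)**2 = -(-13967/29)**2 = -1*195077089/841 = -195077089/841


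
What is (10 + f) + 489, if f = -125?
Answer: 374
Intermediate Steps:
(10 + f) + 489 = (10 - 125) + 489 = -115 + 489 = 374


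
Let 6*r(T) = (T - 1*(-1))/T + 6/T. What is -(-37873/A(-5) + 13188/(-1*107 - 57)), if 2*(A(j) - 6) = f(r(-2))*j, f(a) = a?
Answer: 37824225/6929 ≈ 5458.8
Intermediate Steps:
r(T) = 1/T + (1 + T)/(6*T) (r(T) = ((T - 1*(-1))/T + 6/T)/6 = ((T + 1)/T + 6/T)/6 = ((1 + T)/T + 6/T)/6 = (6/T + (1 + T)/T)/6 = 1/T + (1 + T)/(6*T))
A(j) = 6 - 5*j/24 (A(j) = 6 + (((1/6)*(7 - 2)/(-2))*j)/2 = 6 + (((1/6)*(-1/2)*5)*j)/2 = 6 + (-5*j/12)/2 = 6 - 5*j/24)
-(-37873/A(-5) + 13188/(-1*107 - 57)) = -(-37873/(6 - 5/24*(-5)) + 13188/(-1*107 - 57)) = -(-37873/(6 + 25/24) + 13188/(-107 - 57)) = -(-37873/169/24 + 13188/(-164)) = -(-37873*24/169 + 13188*(-1/164)) = -(-908952/169 - 3297/41) = -1*(-37824225/6929) = 37824225/6929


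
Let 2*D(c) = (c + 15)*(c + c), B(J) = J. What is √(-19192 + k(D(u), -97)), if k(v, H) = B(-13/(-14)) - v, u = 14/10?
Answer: I*√94148754/70 ≈ 138.61*I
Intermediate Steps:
u = 7/5 (u = 14*(⅒) = 7/5 ≈ 1.4000)
D(c) = c*(15 + c) (D(c) = ((c + 15)*(c + c))/2 = ((15 + c)*(2*c))/2 = (2*c*(15 + c))/2 = c*(15 + c))
k(v, H) = 13/14 - v (k(v, H) = -13/(-14) - v = -13*(-1/14) - v = 13/14 - v)
√(-19192 + k(D(u), -97)) = √(-19192 + (13/14 - 7*(15 + 7/5)/5)) = √(-19192 + (13/14 - 7*82/(5*5))) = √(-19192 + (13/14 - 1*574/25)) = √(-19192 + (13/14 - 574/25)) = √(-19192 - 7711/350) = √(-6724911/350) = I*√94148754/70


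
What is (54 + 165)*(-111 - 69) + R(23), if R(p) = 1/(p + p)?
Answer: -1813319/46 ≈ -39420.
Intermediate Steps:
R(p) = 1/(2*p)
(54 + 165)*(-111 - 69) + R(23) = (54 + 165)*(-111 - 69) + (½)/23 = 219*(-180) + (½)*(1/23) = -39420 + 1/46 = -1813319/46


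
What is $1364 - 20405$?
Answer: $-19041$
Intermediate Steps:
$1364 - 20405 = -19041$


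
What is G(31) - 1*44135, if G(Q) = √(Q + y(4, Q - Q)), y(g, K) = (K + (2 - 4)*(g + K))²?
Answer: -44135 + √95 ≈ -44125.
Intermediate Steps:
y(g, K) = (-K - 2*g)² (y(g, K) = (K - 2*(K + g))² = (K + (-2*K - 2*g))² = (-K - 2*g)²)
G(Q) = √(64 + Q) (G(Q) = √(Q + ((Q - Q) + 2*4)²) = √(Q + (0 + 8)²) = √(Q + 8²) = √(Q + 64) = √(64 + Q))
G(31) - 1*44135 = √(64 + 31) - 1*44135 = √95 - 44135 = -44135 + √95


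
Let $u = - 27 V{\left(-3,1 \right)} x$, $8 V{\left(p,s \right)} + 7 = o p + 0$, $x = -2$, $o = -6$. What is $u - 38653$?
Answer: $- \frac{154315}{4} \approx -38579.0$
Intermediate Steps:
$V{\left(p,s \right)} = - \frac{7}{8} - \frac{3 p}{4}$ ($V{\left(p,s \right)} = - \frac{7}{8} + \frac{- 6 p + 0}{8} = - \frac{7}{8} + \frac{\left(-6\right) p}{8} = - \frac{7}{8} - \frac{3 p}{4}$)
$u = \frac{297}{4}$ ($u = - 27 \left(- \frac{7}{8} - - \frac{9}{4}\right) \left(-2\right) = - 27 \left(- \frac{7}{8} + \frac{9}{4}\right) \left(-2\right) = \left(-27\right) \frac{11}{8} \left(-2\right) = \left(- \frac{297}{8}\right) \left(-2\right) = \frac{297}{4} \approx 74.25$)
$u - 38653 = \frac{297}{4} - 38653 = - \frac{154315}{4}$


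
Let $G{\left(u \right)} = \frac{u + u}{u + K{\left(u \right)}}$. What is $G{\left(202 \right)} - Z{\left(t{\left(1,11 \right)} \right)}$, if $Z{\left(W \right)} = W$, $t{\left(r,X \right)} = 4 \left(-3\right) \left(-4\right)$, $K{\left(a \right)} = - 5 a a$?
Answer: $- \frac{48434}{1009} \approx -48.002$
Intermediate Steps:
$K{\left(a \right)} = - 5 a^{2}$
$t{\left(r,X \right)} = 48$ ($t{\left(r,X \right)} = \left(-12\right) \left(-4\right) = 48$)
$G{\left(u \right)} = \frac{2 u}{u - 5 u^{2}}$ ($G{\left(u \right)} = \frac{u + u}{u - 5 u^{2}} = \frac{2 u}{u - 5 u^{2}}$)
$G{\left(202 \right)} - Z{\left(t{\left(1,11 \right)} \right)} = - \frac{2}{-1 + 5 \cdot 202} - 48 = - \frac{2}{-1 + 1010} - 48 = - \frac{2}{1009} - 48 = - \frac{48434}{1009}$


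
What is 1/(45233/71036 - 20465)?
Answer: -71036/1453706507 ≈ -4.8865e-5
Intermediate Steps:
1/(45233/71036 - 20465) = 1/(-1453706507/71036) = -71036/1453706507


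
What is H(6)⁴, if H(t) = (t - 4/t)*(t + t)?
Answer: 16777216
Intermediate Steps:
H(t) = 2*t*(t - 4/t) (H(t) = (t - 4/t)*(2*t) = 2*t*(t - 4/t))
H(6)⁴ = (-8 + 2*6²)⁴ = (-8 + 2*36)⁴ = (-8 + 72)⁴ = 64⁴ = 16777216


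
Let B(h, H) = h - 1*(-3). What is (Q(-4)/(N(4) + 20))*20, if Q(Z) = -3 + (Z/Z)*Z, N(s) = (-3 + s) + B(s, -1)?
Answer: -5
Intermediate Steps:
B(h, H) = 3 + h (B(h, H) = h + 3 = 3 + h)
N(s) = 2*s (N(s) = (-3 + s) + (3 + s) = 2*s)
Q(Z) = -3 + Z (Q(Z) = -3 + 1*Z = -3 + Z)
(Q(-4)/(N(4) + 20))*20 = ((-3 - 4)/(2*4 + 20))*20 = -7/(8 + 20)*20 = -7/28*20 = -7*1/28*20 = -¼*20 = -5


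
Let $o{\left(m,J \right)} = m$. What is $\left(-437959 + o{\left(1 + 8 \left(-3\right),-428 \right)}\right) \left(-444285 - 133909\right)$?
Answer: $253238564508$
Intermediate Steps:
$\left(-437959 + o{\left(1 + 8 \left(-3\right),-428 \right)}\right) \left(-444285 - 133909\right) = \left(-437959 + \left(1 + 8 \left(-3\right)\right)\right) \left(-444285 - 133909\right) = \left(-437959 + \left(1 - 24\right)\right) \left(-578194\right) = \left(-437959 - 23\right) \left(-578194\right) = \left(-437982\right) \left(-578194\right) = 253238564508$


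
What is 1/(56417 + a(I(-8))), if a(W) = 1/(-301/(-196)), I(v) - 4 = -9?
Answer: 43/2425959 ≈ 1.7725e-5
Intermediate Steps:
I(v) = -5 (I(v) = 4 - 9 = -5)
a(W) = 28/43 (a(W) = 1/(-301*(-1/196)) = 1/(43/28) = 28/43)
1/(56417 + a(I(-8))) = 1/(56417 + 28/43) = 1/(2425959/43) = 43/2425959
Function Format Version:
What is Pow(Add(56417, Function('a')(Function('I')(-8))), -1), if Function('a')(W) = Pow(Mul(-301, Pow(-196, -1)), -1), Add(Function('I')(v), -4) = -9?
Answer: Rational(43, 2425959) ≈ 1.7725e-5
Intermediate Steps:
Function('I')(v) = -5 (Function('I')(v) = Add(4, -9) = -5)
Function('a')(W) = Rational(28, 43) (Function('a')(W) = Pow(Mul(-301, Rational(-1, 196)), -1) = Pow(Rational(43, 28), -1) = Rational(28, 43))
Pow(Add(56417, Function('a')(Function('I')(-8))), -1) = Pow(Add(56417, Rational(28, 43)), -1) = Pow(Rational(2425959, 43), -1) = Rational(43, 2425959)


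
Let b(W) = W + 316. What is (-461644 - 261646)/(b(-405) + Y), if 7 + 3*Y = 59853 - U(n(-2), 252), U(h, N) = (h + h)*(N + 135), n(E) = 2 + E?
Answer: -2169870/59579 ≈ -36.420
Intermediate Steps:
b(W) = 316 + W
U(h, N) = 2*h*(135 + N) (U(h, N) = (2*h)*(135 + N) = 2*h*(135 + N))
Y = 59846/3 (Y = -7/3 + (59853 - 2*(2 - 2)*(135 + 252))/3 = -7/3 + (59853 - 2*0*387)/3 = -7/3 + (59853 - 1*0)/3 = -7/3 + (59853 + 0)/3 = -7/3 + (1/3)*59853 = -7/3 + 19951 = 59846/3 ≈ 19949.)
(-461644 - 261646)/(b(-405) + Y) = (-461644 - 261646)/((316 - 405) + 59846/3) = -723290/(-89 + 59846/3) = -723290/59579/3 = -723290*3/59579 = -2169870/59579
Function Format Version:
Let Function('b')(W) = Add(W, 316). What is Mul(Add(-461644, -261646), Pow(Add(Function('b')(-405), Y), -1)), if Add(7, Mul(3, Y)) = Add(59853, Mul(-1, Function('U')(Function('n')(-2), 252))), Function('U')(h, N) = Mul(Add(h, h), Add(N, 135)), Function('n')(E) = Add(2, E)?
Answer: Rational(-2169870, 59579) ≈ -36.420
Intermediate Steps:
Function('b')(W) = Add(316, W)
Function('U')(h, N) = Mul(2, h, Add(135, N)) (Function('U')(h, N) = Mul(Mul(2, h), Add(135, N)) = Mul(2, h, Add(135, N)))
Y = Rational(59846, 3) (Y = Add(Rational(-7, 3), Mul(Rational(1, 3), Add(59853, Mul(-1, Mul(2, Add(2, -2), Add(135, 252)))))) = Add(Rational(-7, 3), Mul(Rational(1, 3), Add(59853, Mul(-1, Mul(2, 0, 387))))) = Add(Rational(-7, 3), Mul(Rational(1, 3), Add(59853, Mul(-1, 0)))) = Add(Rational(-7, 3), Mul(Rational(1, 3), Add(59853, 0))) = Add(Rational(-7, 3), Mul(Rational(1, 3), 59853)) = Add(Rational(-7, 3), 19951) = Rational(59846, 3) ≈ 19949.)
Mul(Add(-461644, -261646), Pow(Add(Function('b')(-405), Y), -1)) = Mul(Add(-461644, -261646), Pow(Add(Add(316, -405), Rational(59846, 3)), -1)) = Mul(-723290, Pow(Add(-89, Rational(59846, 3)), -1)) = Mul(-723290, Pow(Rational(59579, 3), -1)) = Mul(-723290, Rational(3, 59579)) = Rational(-2169870, 59579)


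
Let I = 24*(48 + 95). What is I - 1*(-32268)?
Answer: 35700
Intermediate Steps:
I = 3432 (I = 24*143 = 3432)
I - 1*(-32268) = 3432 - 1*(-32268) = 3432 + 32268 = 35700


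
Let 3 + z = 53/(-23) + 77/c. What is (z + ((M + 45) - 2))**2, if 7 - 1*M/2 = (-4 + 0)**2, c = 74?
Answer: 1245595849/2896804 ≈ 429.99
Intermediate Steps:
M = -18 (M = 14 - 2*(-4 + 0)**2 = 14 - 2*(-4)**2 = 14 - 2*16 = 14 - 32 = -18)
z = -7257/1702 (z = -3 + (53/(-23) + 77/74) = -3 + (53*(-1/23) + 77*(1/74)) = -3 + (-53/23 + 77/74) = -3 - 2151/1702 = -7257/1702 ≈ -4.2638)
(z + ((M + 45) - 2))**2 = (-7257/1702 + ((-18 + 45) - 2))**2 = (-7257/1702 + (27 - 2))**2 = (-7257/1702 + 25)**2 = (35293/1702)**2 = 1245595849/2896804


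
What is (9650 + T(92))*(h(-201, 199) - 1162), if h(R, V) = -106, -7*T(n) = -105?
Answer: -12255220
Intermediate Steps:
T(n) = 15 (T(n) = -⅐*(-105) = 15)
(9650 + T(92))*(h(-201, 199) - 1162) = (9650 + 15)*(-106 - 1162) = 9665*(-1268) = -12255220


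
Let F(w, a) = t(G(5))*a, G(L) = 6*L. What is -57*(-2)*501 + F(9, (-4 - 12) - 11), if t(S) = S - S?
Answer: 57114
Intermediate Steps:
t(S) = 0
F(w, a) = 0 (F(w, a) = 0*a = 0)
-57*(-2)*501 + F(9, (-4 - 12) - 11) = -57*(-2)*501 + 0 = 114*501 + 0 = 57114 + 0 = 57114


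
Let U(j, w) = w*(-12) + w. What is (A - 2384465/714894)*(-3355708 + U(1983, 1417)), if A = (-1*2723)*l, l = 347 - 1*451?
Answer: -227506086232553995/238298 ≈ -9.5471e+11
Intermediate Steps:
l = -104 (l = 347 - 451 = -104)
U(j, w) = -11*w (U(j, w) = -12*w + w = -11*w)
A = 283192 (A = -1*2723*(-104) = -2723*(-104) = 283192)
(A - 2384465/714894)*(-3355708 + U(1983, 1417)) = (283192 - 2384465/714894)*(-3355708 - 11*1417) = (283192 - 2384465*1/714894)*(-3355708 - 15587) = (283192 - 2384465/714894)*(-3371295) = (202449877183/714894)*(-3371295) = -227506086232553995/238298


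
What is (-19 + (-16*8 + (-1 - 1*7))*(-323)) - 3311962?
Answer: -3268053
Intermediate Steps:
(-19 + (-16*8 + (-1 - 1*7))*(-323)) - 3311962 = (-19 + (-128 + (-1 - 7))*(-323)) - 3311962 = (-19 + (-128 - 8)*(-323)) - 3311962 = (-19 - 136*(-323)) - 3311962 = (-19 + 43928) - 3311962 = 43909 - 3311962 = -3268053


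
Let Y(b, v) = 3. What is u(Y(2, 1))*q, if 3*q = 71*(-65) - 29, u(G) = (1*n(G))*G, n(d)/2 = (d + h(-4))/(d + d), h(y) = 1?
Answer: -6192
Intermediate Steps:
n(d) = (1 + d)/d (n(d) = 2*((d + 1)/(d + d)) = 2*((1 + d)/((2*d))) = 2*((1 + d)*(1/(2*d))) = 2*((1 + d)/(2*d)) = (1 + d)/d)
u(G) = 1 + G (u(G) = (1*((1 + G)/G))*G = ((1 + G)/G)*G = 1 + G)
q = -1548 (q = (71*(-65) - 29)/3 = (-4615 - 29)/3 = (⅓)*(-4644) = -1548)
u(Y(2, 1))*q = (1 + 3)*(-1548) = 4*(-1548) = -6192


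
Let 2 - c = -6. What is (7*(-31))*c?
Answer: -1736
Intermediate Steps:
c = 8 (c = 2 - 1*(-6) = 2 + 6 = 8)
(7*(-31))*c = (7*(-31))*8 = -217*8 = -1736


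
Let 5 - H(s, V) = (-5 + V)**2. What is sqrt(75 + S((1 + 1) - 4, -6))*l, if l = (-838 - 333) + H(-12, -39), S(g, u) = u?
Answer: -3102*sqrt(69) ≈ -25767.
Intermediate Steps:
H(s, V) = 5 - (-5 + V)**2
l = -3102 (l = (-838 - 333) + (5 - (-5 - 39)**2) = -1171 + (5 - 1*(-44)**2) = -1171 + (5 - 1*1936) = -1171 + (5 - 1936) = -1171 - 1931 = -3102)
sqrt(75 + S((1 + 1) - 4, -6))*l = sqrt(75 - 6)*(-3102) = sqrt(69)*(-3102) = -3102*sqrt(69)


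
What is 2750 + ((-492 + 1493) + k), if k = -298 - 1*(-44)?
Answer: 3497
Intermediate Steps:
k = -254 (k = -298 + 44 = -254)
2750 + ((-492 + 1493) + k) = 2750 + ((-492 + 1493) - 254) = 2750 + (1001 - 254) = 2750 + 747 = 3497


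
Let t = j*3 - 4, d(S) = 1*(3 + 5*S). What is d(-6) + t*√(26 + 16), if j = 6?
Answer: -27 + 14*√42 ≈ 63.730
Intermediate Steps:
d(S) = 3 + 5*S
t = 14 (t = 6*3 - 4 = 18 - 4 = 14)
d(-6) + t*√(26 + 16) = (3 + 5*(-6)) + 14*√(26 + 16) = (3 - 30) + 14*√42 = -27 + 14*√42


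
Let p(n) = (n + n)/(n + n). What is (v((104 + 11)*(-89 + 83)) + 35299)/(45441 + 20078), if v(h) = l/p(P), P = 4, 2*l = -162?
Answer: 35218/65519 ≈ 0.53752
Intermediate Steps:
l = -81 (l = (1/2)*(-162) = -81)
p(n) = 1 (p(n) = (2*n)/((2*n)) = (2*n)*(1/(2*n)) = 1)
v(h) = -81 (v(h) = -81/1 = -81*1 = -81)
(v((104 + 11)*(-89 + 83)) + 35299)/(45441 + 20078) = (-81 + 35299)/(45441 + 20078) = 35218/65519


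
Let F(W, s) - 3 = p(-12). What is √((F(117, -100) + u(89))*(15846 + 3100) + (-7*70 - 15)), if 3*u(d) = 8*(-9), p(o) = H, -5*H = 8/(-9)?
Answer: I*√88875635/15 ≈ 628.49*I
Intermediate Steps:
H = 8/45 (H = -8/(5*(-9)) = -8*(-1)/(5*9) = -⅕*(-8/9) = 8/45 ≈ 0.17778)
p(o) = 8/45
u(d) = -24 (u(d) = (8*(-9))/3 = (⅓)*(-72) = -24)
F(W, s) = 143/45 (F(W, s) = 3 + 8/45 = 143/45)
√((F(117, -100) + u(89))*(15846 + 3100) + (-7*70 - 15)) = √((143/45 - 24)*(15846 + 3100) + (-7*70 - 15)) = √(-937/45*18946 + (-490 - 15)) = √(-17752402/45 - 505) = √(-17775127/45) = I*√88875635/15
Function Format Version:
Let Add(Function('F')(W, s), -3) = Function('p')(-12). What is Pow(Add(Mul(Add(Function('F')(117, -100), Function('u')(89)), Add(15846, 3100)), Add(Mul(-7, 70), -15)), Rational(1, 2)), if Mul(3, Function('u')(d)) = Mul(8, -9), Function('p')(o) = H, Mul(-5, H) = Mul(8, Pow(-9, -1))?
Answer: Mul(Rational(1, 15), I, Pow(88875635, Rational(1, 2))) ≈ Mul(628.49, I)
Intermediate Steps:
H = Rational(8, 45) (H = Mul(Rational(-1, 5), Mul(8, Pow(-9, -1))) = Mul(Rational(-1, 5), Mul(8, Rational(-1, 9))) = Mul(Rational(-1, 5), Rational(-8, 9)) = Rational(8, 45) ≈ 0.17778)
Function('p')(o) = Rational(8, 45)
Function('u')(d) = -24 (Function('u')(d) = Mul(Rational(1, 3), Mul(8, -9)) = Mul(Rational(1, 3), -72) = -24)
Function('F')(W, s) = Rational(143, 45) (Function('F')(W, s) = Add(3, Rational(8, 45)) = Rational(143, 45))
Pow(Add(Mul(Add(Function('F')(117, -100), Function('u')(89)), Add(15846, 3100)), Add(Mul(-7, 70), -15)), Rational(1, 2)) = Pow(Add(Mul(Add(Rational(143, 45), -24), Add(15846, 3100)), Add(Mul(-7, 70), -15)), Rational(1, 2)) = Pow(Add(Mul(Rational(-937, 45), 18946), Add(-490, -15)), Rational(1, 2)) = Pow(Add(Rational(-17752402, 45), -505), Rational(1, 2)) = Pow(Rational(-17775127, 45), Rational(1, 2)) = Mul(Rational(1, 15), I, Pow(88875635, Rational(1, 2)))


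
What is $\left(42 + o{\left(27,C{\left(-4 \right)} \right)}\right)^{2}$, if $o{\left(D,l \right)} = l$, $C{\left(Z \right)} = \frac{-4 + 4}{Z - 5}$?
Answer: $1764$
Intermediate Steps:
$C{\left(Z \right)} = 0$ ($C{\left(Z \right)} = \frac{0}{-5 + Z} = 0$)
$\left(42 + o{\left(27,C{\left(-4 \right)} \right)}\right)^{2} = \left(42 + 0\right)^{2} = 42^{2} = 1764$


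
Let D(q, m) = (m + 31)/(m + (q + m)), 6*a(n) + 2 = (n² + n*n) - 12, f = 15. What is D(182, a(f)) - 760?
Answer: -746009/982 ≈ -759.68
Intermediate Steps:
a(n) = -7/3 + n²/3 (a(n) = -⅓ + ((n² + n*n) - 12)/6 = -⅓ + ((n² + n²) - 12)/6 = -⅓ + (2*n² - 12)/6 = -⅓ + (-12 + 2*n²)/6 = -⅓ + (-2 + n²/3) = -7/3 + n²/3)
D(q, m) = (31 + m)/(q + 2*m) (D(q, m) = (31 + m)/(m + (m + q)) = (31 + m)/(q + 2*m))
D(182, a(f)) - 760 = (31 + (-7/3 + (⅓)*15²))/(182 + 2*(-7/3 + (⅓)*15²)) - 760 = (31 + (-7/3 + (⅓)*225))/(182 + 2*(-7/3 + (⅓)*225)) - 760 = (31 + (-7/3 + 75))/(182 + 2*(-7/3 + 75)) - 760 = (31 + 218/3)/(182 + 2*(218/3)) - 760 = (311/3)/(182 + 436/3) - 760 = (311/3)/(982/3) - 760 = (3/982)*(311/3) - 760 = 311/982 - 760 = -746009/982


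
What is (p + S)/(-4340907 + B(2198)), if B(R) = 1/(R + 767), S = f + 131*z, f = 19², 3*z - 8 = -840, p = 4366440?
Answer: -38519533615/38612367762 ≈ -0.99760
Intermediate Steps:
z = -832/3 (z = 8/3 + (⅓)*(-840) = 8/3 - 280 = -832/3 ≈ -277.33)
f = 361
S = -107909/3 (S = 361 + 131*(-832/3) = 361 - 108992/3 = -107909/3 ≈ -35970.)
B(R) = 1/(767 + R)
(p + S)/(-4340907 + B(2198)) = (4366440 - 107909/3)/(-4340907 + 1/(767 + 2198)) = 12991411/(3*(-4340907 + 1/2965)) = 12991411/(3*(-12870789254/2965)) = (12991411/3)*(-2965/12870789254) = -38519533615/38612367762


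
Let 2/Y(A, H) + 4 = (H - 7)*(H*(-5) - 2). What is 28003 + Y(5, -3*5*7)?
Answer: 820207869/29290 ≈ 28003.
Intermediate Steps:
Y(A, H) = 2/(-4 + (-7 + H)*(-2 - 5*H)) (Y(A, H) = 2/(-4 + (H - 7)*(H*(-5) - 2)) = 2/(-4 + (-7 + H)*(-5*H - 2)) = 2/(-4 + (-7 + H)*(-2 - 5*H)))
28003 + Y(5, -3*5*7) = 28003 + 2/(10 - 5*(-3*5*7)² + 33*(-3*5*7)) = 28003 + 2/(10 - 5*(-15*7)² + 33*(-15*7)) = 28003 + 2/(10 - 5*(-105)² + 33*(-105)) = 28003 + 2/(10 - 5*11025 - 3465) = 28003 + 2/(10 - 55125 - 3465) = 28003 + 2/(-58580) = 28003 + 2*(-1/58580) = 28003 - 1/29290 = 820207869/29290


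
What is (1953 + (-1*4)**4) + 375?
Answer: 2584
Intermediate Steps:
(1953 + (-1*4)**4) + 375 = (1953 + (-4)**4) + 375 = (1953 + 256) + 375 = 2209 + 375 = 2584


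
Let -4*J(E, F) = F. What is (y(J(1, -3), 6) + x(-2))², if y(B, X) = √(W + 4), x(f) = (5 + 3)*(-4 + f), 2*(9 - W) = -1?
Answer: 4635/2 - 144*√6 ≈ 1964.8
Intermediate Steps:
W = 19/2 (W = 9 - ½*(-1) = 9 + ½ = 19/2 ≈ 9.5000)
J(E, F) = -F/4
x(f) = -32 + 8*f (x(f) = 8*(-4 + f) = -32 + 8*f)
y(B, X) = 3*√6/2 (y(B, X) = √(19/2 + 4) = √(27/2) = 3*√6/2)
(y(J(1, -3), 6) + x(-2))² = (3*√6/2 + (-32 + 8*(-2)))² = (3*√6/2 + (-32 - 16))² = (3*√6/2 - 48)² = (-48 + 3*√6/2)²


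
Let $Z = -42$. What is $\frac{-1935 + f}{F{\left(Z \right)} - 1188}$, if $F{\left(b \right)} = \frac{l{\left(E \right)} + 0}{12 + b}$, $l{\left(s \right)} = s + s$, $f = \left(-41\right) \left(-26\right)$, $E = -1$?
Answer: $\frac{13035}{17819} \approx 0.73152$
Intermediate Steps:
$f = 1066$
$l{\left(s \right)} = 2 s$
$F{\left(b \right)} = - \frac{2}{12 + b}$ ($F{\left(b \right)} = \frac{2 \left(-1\right) + 0}{12 + b} = \frac{-2 + 0}{12 + b} = - \frac{2}{12 + b}$)
$\frac{-1935 + f}{F{\left(Z \right)} - 1188} = \frac{-1935 + 1066}{- \frac{2}{12 - 42} - 1188} = - \frac{869}{- \frac{2}{-30} - 1188} = - \frac{869}{\left(-2\right) \left(- \frac{1}{30}\right) - 1188} = - \frac{869}{\frac{1}{15} - 1188} = - \frac{869}{- \frac{17819}{15}} = \left(-869\right) \left(- \frac{15}{17819}\right) = \frac{13035}{17819}$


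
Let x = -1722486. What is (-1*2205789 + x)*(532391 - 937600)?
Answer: 1591772384475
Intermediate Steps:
(-1*2205789 + x)*(532391 - 937600) = (-1*2205789 - 1722486)*(532391 - 937600) = (-2205789 - 1722486)*(-405209) = -3928275*(-405209) = 1591772384475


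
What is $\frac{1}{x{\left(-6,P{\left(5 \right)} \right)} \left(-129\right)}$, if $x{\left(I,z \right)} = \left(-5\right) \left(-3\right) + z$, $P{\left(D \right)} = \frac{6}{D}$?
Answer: $- \frac{5}{10449} \approx -0.00047851$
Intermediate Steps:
$x{\left(I,z \right)} = 15 + z$
$\frac{1}{x{\left(-6,P{\left(5 \right)} \right)} \left(-129\right)} = \frac{1}{\left(15 + \frac{6}{5}\right) \left(-129\right)} = \frac{1}{\frac{81}{5} \left(-129\right)} = \frac{1}{- \frac{10449}{5}} = - \frac{5}{10449}$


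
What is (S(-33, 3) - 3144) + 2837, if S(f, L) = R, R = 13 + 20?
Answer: -274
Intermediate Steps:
R = 33
S(f, L) = 33
(S(-33, 3) - 3144) + 2837 = (33 - 3144) + 2837 = -3111 + 2837 = -274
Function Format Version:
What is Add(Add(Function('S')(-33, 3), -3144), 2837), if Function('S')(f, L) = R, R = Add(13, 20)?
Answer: -274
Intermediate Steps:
R = 33
Function('S')(f, L) = 33
Add(Add(Function('S')(-33, 3), -3144), 2837) = Add(Add(33, -3144), 2837) = Add(-3111, 2837) = -274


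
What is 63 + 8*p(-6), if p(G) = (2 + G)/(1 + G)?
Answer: 347/5 ≈ 69.400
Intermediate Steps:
p(G) = (2 + G)/(1 + G)
63 + 8*p(-6) = 63 + 8*((2 - 6)/(1 - 6)) = 63 + 8*(-4/(-5)) = 63 + 8*(-⅕*(-4)) = 63 + 8*(⅘) = 63 + 32/5 = 347/5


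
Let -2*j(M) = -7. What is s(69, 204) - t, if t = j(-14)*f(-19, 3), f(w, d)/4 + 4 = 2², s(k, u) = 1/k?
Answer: 1/69 ≈ 0.014493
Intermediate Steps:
j(M) = 7/2 (j(M) = -½*(-7) = 7/2)
f(w, d) = 0 (f(w, d) = -16 + 4*2² = -16 + 4*4 = -16 + 16 = 0)
t = 0 (t = (7/2)*0 = 0)
s(69, 204) - t = 1/69 - 1*0 = 1/69 + 0 = 1/69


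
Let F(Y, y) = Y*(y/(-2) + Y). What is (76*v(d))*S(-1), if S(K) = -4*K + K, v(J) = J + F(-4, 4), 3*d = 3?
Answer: 5700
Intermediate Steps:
F(Y, y) = Y*(Y - y/2) (F(Y, y) = Y*(-y/2 + Y) = Y*(Y - y/2))
d = 1 (d = (⅓)*3 = 1)
v(J) = 24 + J (v(J) = J + (½)*(-4)*(-1*4 + 2*(-4)) = J + (½)*(-4)*(-4 - 8) = J + (½)*(-4)*(-12) = J + 24 = 24 + J)
S(K) = -3*K
(76*v(d))*S(-1) = (76*(24 + 1))*(-3*(-1)) = (76*25)*3 = 1900*3 = 5700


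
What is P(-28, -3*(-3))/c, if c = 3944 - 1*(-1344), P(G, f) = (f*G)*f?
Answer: -567/1322 ≈ -0.42890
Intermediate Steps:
P(G, f) = G*f² (P(G, f) = (G*f)*f = G*f²)
c = 5288 (c = 3944 + 1344 = 5288)
P(-28, -3*(-3))/c = -28*(-3*(-3))²/5288 = -28*9²*(1/5288) = -28*81*(1/5288) = -2268*1/5288 = -567/1322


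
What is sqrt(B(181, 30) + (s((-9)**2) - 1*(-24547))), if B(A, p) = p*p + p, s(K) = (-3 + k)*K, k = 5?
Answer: sqrt(25639) ≈ 160.12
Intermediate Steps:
s(K) = 2*K (s(K) = (-3 + 5)*K = 2*K)
B(A, p) = p + p**2 (B(A, p) = p**2 + p = p + p**2)
sqrt(B(181, 30) + (s((-9)**2) - 1*(-24547))) = sqrt(30*(1 + 30) + (2*(-9)**2 - 1*(-24547))) = sqrt(30*31 + (2*81 + 24547)) = sqrt(930 + (162 + 24547)) = sqrt(930 + 24709) = sqrt(25639)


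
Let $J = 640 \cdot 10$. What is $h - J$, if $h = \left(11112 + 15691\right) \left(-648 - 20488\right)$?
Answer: $-566514608$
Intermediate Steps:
$J = 6400$
$h = -566508208$ ($h = 26803 \left(-21136\right) = -566508208$)
$h - J = -566508208 - 6400 = -566514608$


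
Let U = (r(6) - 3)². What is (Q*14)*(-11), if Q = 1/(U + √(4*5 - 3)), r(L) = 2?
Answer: 77/8 - 77*√17/8 ≈ -30.060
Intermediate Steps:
U = 1 (U = (2 - 3)² = (-1)² = 1)
Q = 1/(1 + √17) (Q = 1/(1 + √(4*5 - 3)) = 1/(1 + √(20 - 3)) = 1/(1 + √17) ≈ 0.19519)
(Q*14)*(-11) = ((-1/16 + √17/16)*14)*(-11) = (-7/8 + 7*√17/8)*(-11) = 77/8 - 77*√17/8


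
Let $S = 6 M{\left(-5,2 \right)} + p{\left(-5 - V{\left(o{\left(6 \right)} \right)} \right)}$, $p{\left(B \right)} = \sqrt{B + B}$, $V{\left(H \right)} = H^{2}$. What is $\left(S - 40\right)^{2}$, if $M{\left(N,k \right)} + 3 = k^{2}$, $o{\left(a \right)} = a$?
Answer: $\left(-34 + i \sqrt{82}\right)^{2} \approx 1074.0 - 615.77 i$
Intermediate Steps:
$M{\left(N,k \right)} = -3 + k^{2}$
$p{\left(B \right)} = \sqrt{2} \sqrt{B}$ ($p{\left(B \right)} = \sqrt{2 B} = \sqrt{2} \sqrt{B}$)
$S = 6 + i \sqrt{82}$ ($S = 6 \left(-3 + 2^{2}\right) + \sqrt{2} \sqrt{-5 - 6^{2}} = 6 \left(-3 + 4\right) + \sqrt{2} \sqrt{-5 - 36} = 6 \cdot 1 + \sqrt{2} \sqrt{-5 - 36} = 6 + \sqrt{2} \sqrt{-41} = 6 + \sqrt{2} i \sqrt{41} = 6 + i \sqrt{82} \approx 6.0 + 9.0554 i$)
$\left(S - 40\right)^{2} = \left(\left(6 + i \sqrt{82}\right) - 40\right)^{2} = \left(-34 + i \sqrt{82}\right)^{2}$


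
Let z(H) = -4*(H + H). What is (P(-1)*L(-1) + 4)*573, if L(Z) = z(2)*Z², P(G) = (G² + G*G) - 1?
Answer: -6876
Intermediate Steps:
z(H) = -8*H
P(G) = -1 + 2*G² (P(G) = (G² + G²) - 1 = 2*G² - 1 = -1 + 2*G²)
L(Z) = -16*Z² (L(Z) = (-8*2)*Z² = -16*Z²)
(P(-1)*L(-1) + 4)*573 = ((-1 + 2*(-1)²)*(-16*(-1)²) + 4)*573 = ((-1 + 2*1)*(-16*1) + 4)*573 = ((-1 + 2)*(-16) + 4)*573 = (1*(-16) + 4)*573 = (-16 + 4)*573 = -12*573 = -6876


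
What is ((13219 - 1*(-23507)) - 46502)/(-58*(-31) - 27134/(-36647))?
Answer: -952822/175315 ≈ -5.4349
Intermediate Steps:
((13219 - 1*(-23507)) - 46502)/(-58*(-31) - 27134/(-36647)) = ((13219 + 23507) - 46502)/(1798 - 27134*(-1/36647)) = (36726 - 46502)/(1798 + 27134/36647) = -9776/65918440/36647 = -9776*36647/65918440 = -952822/175315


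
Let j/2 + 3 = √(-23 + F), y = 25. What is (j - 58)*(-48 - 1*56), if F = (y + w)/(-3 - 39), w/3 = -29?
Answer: 6656 - 416*I*√2373/21 ≈ 6656.0 - 964.99*I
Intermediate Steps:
w = -87 (w = 3*(-29) = -87)
F = 31/21 (F = (25 - 87)/(-3 - 39) = -62/(-42) = -62*(-1/42) = 31/21 ≈ 1.4762)
j = -6 + 4*I*√2373/21 (j = -6 + 2*√(-23 + 31/21) = -6 + 2*√(-452/21) = -6 + 2*(2*I*√2373/21) = -6 + 4*I*√2373/21 ≈ -6.0 + 9.2787*I)
(j - 58)*(-48 - 1*56) = ((-6 + 4*I*√2373/21) - 58)*(-48 - 1*56) = (-64 + 4*I*√2373/21)*(-48 - 56) = (-64 + 4*I*√2373/21)*(-104) = 6656 - 416*I*√2373/21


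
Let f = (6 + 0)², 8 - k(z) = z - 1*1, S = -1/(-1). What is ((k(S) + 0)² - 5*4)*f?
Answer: 1584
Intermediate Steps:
S = 1 (S = -1*(-1) = 1)
k(z) = 9 - z (k(z) = 8 - (z - 1*1) = 8 - (z - 1) = 8 - (-1 + z) = 8 + (1 - z) = 9 - z)
f = 36 (f = 6² = 36)
((k(S) + 0)² - 5*4)*f = (((9 - 1*1) + 0)² - 5*4)*36 = (((9 - 1) + 0)² - 20)*36 = ((8 + 0)² - 20)*36 = (8² - 20)*36 = (64 - 20)*36 = 44*36 = 1584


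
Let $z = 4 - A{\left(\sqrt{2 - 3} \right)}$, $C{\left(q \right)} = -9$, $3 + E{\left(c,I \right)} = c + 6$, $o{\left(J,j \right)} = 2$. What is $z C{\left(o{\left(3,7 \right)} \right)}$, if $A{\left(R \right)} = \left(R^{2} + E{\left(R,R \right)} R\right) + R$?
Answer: $-54 + 36 i \approx -54.0 + 36.0 i$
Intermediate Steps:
$E{\left(c,I \right)} = 3 + c$ ($E{\left(c,I \right)} = -3 + \left(c + 6\right) = -3 + \left(6 + c\right) = 3 + c$)
$A{\left(R \right)} = R + R^{2} + R \left(3 + R\right)$ ($A{\left(R \right)} = \left(R^{2} + \left(3 + R\right) R\right) + R = \left(R^{2} + R \left(3 + R\right)\right) + R = R + R^{2} + R \left(3 + R\right)$)
$z = 4 - 2 i \left(2 + i\right)$ ($z = 4 - 2 \sqrt{2 - 3} \left(2 + \sqrt{2 - 3}\right) = 4 - 2 \sqrt{-1} \left(2 + \sqrt{-1}\right) = 4 - 2 i \left(2 + i\right) \approx 6.0 - 4.0 i$)
$z C{\left(o{\left(3,7 \right)} \right)} = \left(6 - 4 i\right) \left(-9\right) = -54 + 36 i$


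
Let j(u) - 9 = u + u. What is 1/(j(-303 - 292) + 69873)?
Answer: 1/68692 ≈ 1.4558e-5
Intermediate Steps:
j(u) = 9 + 2*u (j(u) = 9 + (u + u) = 9 + 2*u)
1/(j(-303 - 292) + 69873) = 1/((9 + 2*(-303 - 292)) + 69873) = 1/((9 + 2*(-595)) + 69873) = 1/((9 - 1190) + 69873) = 1/(-1181 + 69873) = 1/68692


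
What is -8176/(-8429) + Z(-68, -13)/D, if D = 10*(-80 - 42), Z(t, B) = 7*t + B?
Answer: 14096501/10283380 ≈ 1.3708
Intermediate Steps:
Z(t, B) = B + 7*t
D = -1220 (D = 10*(-122) = -1220)
-8176/(-8429) + Z(-68, -13)/D = -8176/(-8429) + (-13 + 7*(-68))/(-1220) = -8176*(-1/8429) + (-13 - 476)*(-1/1220) = 8176/8429 - 489*(-1/1220) = 8176/8429 + 489/1220 = 14096501/10283380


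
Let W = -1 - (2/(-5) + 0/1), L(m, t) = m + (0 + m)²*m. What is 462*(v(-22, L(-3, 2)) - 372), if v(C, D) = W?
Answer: -860706/5 ≈ -1.7214e+5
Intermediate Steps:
L(m, t) = m + m³ (L(m, t) = m + m²*m = m + m³)
W = -⅗ (W = -1 - (2*(-⅕) + 0*1) = -1 - (-⅖ + 0) = -1 - 1*(-⅖) = -1 + ⅖ = -⅗ ≈ -0.60000)
v(C, D) = -⅗
462*(v(-22, L(-3, 2)) - 372) = 462*(-⅗ - 372) = 462*(-1863/5) = -860706/5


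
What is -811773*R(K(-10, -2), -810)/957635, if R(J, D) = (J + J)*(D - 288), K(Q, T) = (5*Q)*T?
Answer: 35653070160/191527 ≈ 1.8615e+5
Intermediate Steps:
K(Q, T) = 5*Q*T
R(J, D) = 2*J*(-288 + D) (R(J, D) = (2*J)*(-288 + D) = 2*J*(-288 + D))
-811773*R(K(-10, -2), -810)/957635 = -811773/(957635/((2*(5*(-10)*(-2))*(-288 - 810)))) = -811773/(957635/((2*100*(-1098)))) = -811773/(957635/(-219600)) = -811773/(957635*(-1/219600)) = -811773/(-191527/43920) = -811773*(-43920/191527) = 35653070160/191527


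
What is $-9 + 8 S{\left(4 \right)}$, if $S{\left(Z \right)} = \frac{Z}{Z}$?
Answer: $-1$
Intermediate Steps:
$S{\left(Z \right)} = 1$
$-9 + 8 S{\left(4 \right)} = -9 + 8 \cdot 1 = -9 + 8 = -1$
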